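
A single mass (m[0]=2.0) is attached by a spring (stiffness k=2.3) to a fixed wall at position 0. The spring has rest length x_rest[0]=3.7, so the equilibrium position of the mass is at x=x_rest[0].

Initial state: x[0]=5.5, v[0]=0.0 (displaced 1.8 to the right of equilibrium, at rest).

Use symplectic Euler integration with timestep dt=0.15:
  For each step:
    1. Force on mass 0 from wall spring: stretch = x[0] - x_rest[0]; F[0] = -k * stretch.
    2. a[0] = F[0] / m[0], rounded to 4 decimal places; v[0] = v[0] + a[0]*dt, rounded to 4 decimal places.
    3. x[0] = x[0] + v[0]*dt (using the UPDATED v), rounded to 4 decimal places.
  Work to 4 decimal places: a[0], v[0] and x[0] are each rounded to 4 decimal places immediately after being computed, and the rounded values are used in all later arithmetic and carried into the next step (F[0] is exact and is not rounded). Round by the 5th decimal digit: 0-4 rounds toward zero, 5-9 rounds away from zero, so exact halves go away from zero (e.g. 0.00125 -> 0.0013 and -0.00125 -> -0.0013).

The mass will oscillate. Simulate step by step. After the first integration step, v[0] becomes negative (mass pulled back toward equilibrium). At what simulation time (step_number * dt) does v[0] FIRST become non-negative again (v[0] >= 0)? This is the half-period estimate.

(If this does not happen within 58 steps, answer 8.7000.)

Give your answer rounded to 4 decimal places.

Answer: 3.0000

Derivation:
Step 0: x=[5.5000] v=[0.0000]
Step 1: x=[5.4534] v=[-0.3105]
Step 2: x=[5.3615] v=[-0.6130]
Step 3: x=[5.2266] v=[-0.8996]
Step 4: x=[5.0522] v=[-1.1629]
Step 5: x=[4.8428] v=[-1.3962]
Step 6: x=[4.6038] v=[-1.5933]
Step 7: x=[4.3414] v=[-1.7492]
Step 8: x=[4.0624] v=[-1.8598]
Step 9: x=[3.7741] v=[-1.9223]
Step 10: x=[3.4838] v=[-1.9351]
Step 11: x=[3.1991] v=[-1.8978]
Step 12: x=[2.9274] v=[-1.8114]
Step 13: x=[2.6757] v=[-1.6781]
Step 14: x=[2.4505] v=[-1.5014]
Step 15: x=[2.2576] v=[-1.2859]
Step 16: x=[2.1020] v=[-1.0371]
Step 17: x=[1.9878] v=[-0.7614]
Step 18: x=[1.9179] v=[-0.4661]
Step 19: x=[1.8941] v=[-0.1587]
Step 20: x=[1.9170] v=[0.1528]
First v>=0 after going negative at step 20, time=3.0000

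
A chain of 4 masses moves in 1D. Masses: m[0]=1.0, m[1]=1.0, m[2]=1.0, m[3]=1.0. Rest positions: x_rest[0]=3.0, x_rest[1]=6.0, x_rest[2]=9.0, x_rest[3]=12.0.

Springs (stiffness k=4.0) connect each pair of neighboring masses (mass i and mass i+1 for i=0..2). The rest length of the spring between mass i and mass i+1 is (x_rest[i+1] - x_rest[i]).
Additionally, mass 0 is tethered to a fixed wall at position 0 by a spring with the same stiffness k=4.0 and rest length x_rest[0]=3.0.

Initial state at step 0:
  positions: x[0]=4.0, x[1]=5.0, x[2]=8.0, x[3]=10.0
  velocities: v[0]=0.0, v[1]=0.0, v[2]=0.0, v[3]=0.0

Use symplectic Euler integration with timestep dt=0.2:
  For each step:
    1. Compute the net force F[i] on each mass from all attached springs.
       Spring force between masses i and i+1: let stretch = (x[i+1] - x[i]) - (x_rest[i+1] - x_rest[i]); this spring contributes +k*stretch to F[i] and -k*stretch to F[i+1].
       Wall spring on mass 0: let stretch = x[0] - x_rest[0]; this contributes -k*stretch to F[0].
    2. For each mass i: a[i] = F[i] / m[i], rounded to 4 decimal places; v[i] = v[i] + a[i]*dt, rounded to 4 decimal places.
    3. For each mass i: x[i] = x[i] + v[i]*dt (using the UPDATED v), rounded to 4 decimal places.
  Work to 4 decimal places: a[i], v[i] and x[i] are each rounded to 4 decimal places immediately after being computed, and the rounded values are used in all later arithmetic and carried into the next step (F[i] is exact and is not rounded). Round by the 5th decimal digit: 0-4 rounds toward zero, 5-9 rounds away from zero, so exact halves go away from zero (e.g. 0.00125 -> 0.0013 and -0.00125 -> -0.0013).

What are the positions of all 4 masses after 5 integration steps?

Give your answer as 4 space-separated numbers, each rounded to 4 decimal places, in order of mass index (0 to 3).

Step 0: x=[4.0000 5.0000 8.0000 10.0000] v=[0.0000 0.0000 0.0000 0.0000]
Step 1: x=[3.5200 5.3200 7.8400 10.1600] v=[-2.4000 1.6000 -0.8000 0.8000]
Step 2: x=[2.7648 5.7552 7.6480 10.4288] v=[-3.7760 2.1760 -0.9600 1.3440]
Step 3: x=[2.0457 6.0148 7.5981 10.7327] v=[-3.5955 1.2979 -0.2496 1.5194]
Step 4: x=[1.6343 5.8927 7.7964 11.0150] v=[-2.0568 -0.6107 0.9914 1.4117]
Step 5: x=[1.6428 5.3938 8.2051 11.2624] v=[0.0425 -2.4945 2.0433 1.2368]

Answer: 1.6428 5.3938 8.2051 11.2624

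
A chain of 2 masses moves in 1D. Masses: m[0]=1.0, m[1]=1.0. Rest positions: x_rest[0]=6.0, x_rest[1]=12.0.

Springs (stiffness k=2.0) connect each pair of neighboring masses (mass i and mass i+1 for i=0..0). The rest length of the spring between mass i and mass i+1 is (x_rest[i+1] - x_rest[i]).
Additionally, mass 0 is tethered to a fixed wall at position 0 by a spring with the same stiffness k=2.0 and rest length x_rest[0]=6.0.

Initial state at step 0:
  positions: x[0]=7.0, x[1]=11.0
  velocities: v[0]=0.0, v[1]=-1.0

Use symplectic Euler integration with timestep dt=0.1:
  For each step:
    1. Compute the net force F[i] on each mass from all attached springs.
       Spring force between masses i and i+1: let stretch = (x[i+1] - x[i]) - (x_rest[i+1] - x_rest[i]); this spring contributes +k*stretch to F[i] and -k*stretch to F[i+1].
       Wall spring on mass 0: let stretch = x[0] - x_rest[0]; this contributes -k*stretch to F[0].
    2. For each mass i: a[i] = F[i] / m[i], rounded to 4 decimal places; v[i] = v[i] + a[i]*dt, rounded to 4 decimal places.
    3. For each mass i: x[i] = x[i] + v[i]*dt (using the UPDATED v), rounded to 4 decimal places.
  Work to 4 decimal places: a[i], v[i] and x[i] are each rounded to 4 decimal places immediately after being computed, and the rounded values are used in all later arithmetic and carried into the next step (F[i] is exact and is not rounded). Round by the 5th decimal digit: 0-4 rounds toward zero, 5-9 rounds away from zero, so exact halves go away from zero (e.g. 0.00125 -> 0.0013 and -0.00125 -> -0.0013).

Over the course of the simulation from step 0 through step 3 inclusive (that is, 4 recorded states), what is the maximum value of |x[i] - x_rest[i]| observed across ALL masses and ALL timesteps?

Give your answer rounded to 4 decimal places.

Answer: 1.0800

Derivation:
Step 0: x=[7.0000 11.0000] v=[0.0000 -1.0000]
Step 1: x=[6.9400 10.9400] v=[-0.6000 -0.6000]
Step 2: x=[6.8212 10.9200] v=[-1.1880 -0.2000]
Step 3: x=[6.6480 10.9380] v=[-1.7325 0.1802]
Max displacement = 1.0800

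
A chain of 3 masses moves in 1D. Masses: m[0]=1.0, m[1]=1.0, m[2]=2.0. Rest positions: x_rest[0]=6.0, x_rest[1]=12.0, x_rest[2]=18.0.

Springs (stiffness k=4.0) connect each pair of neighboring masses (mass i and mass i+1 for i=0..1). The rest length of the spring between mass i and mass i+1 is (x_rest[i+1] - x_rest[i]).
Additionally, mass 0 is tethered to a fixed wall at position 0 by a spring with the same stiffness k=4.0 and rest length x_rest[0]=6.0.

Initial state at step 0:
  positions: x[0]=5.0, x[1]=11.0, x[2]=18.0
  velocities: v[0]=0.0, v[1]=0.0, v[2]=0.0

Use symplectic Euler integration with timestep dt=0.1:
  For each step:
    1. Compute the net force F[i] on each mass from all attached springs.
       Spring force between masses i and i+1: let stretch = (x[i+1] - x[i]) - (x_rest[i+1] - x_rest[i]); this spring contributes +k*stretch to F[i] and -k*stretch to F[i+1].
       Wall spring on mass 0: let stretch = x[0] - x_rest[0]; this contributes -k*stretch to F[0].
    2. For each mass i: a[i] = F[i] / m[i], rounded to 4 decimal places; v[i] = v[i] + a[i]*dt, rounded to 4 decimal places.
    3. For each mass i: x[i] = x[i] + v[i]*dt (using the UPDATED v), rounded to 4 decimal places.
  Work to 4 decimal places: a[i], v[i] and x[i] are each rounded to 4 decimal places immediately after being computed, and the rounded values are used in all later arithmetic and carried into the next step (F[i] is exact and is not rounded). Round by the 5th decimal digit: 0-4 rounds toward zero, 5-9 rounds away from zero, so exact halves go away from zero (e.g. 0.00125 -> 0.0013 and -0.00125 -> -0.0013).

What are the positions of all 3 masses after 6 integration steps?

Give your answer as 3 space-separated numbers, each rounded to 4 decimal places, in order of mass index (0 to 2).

Answer: 5.7309 11.6861 17.6582

Derivation:
Step 0: x=[5.0000 11.0000 18.0000] v=[0.0000 0.0000 0.0000]
Step 1: x=[5.0400 11.0400 17.9800] v=[0.4000 0.4000 -0.2000]
Step 2: x=[5.1184 11.1176 17.9412] v=[0.7840 0.7760 -0.3880]
Step 3: x=[5.2320 11.2282 17.8859] v=[1.1363 1.1058 -0.5527]
Step 4: x=[5.3762 11.3652 17.8175] v=[1.4420 1.3704 -0.6842]
Step 5: x=[5.5449 11.5208 17.7400] v=[1.6871 1.5557 -0.7747]
Step 6: x=[5.7309 11.6861 17.6582] v=[1.8595 1.6530 -0.8185]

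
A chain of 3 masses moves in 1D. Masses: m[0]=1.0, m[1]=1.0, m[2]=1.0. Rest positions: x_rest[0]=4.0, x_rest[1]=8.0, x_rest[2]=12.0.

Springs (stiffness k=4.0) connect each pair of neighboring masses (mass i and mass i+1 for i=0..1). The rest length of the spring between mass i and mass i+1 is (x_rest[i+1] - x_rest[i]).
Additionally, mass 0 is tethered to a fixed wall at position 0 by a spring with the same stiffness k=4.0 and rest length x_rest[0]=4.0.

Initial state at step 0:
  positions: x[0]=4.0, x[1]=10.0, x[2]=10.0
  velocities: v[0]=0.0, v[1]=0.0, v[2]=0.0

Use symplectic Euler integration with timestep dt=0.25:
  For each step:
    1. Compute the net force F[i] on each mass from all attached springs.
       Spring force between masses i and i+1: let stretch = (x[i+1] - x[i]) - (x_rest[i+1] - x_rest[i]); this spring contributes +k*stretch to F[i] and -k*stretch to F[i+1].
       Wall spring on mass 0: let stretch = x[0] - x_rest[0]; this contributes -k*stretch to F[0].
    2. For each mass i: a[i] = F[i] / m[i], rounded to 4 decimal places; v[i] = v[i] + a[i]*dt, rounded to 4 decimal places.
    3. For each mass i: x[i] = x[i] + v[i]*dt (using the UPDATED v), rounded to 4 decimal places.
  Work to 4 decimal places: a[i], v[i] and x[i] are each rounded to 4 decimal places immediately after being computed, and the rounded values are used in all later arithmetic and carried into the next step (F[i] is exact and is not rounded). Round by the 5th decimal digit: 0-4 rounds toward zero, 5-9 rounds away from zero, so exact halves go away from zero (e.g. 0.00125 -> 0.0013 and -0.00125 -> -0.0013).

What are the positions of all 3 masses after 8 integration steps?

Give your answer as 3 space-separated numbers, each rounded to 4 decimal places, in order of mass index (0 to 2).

Step 0: x=[4.0000 10.0000 10.0000] v=[0.0000 0.0000 0.0000]
Step 1: x=[4.5000 8.5000 11.0000] v=[2.0000 -6.0000 4.0000]
Step 2: x=[4.8750 6.6250 12.3750] v=[1.5000 -7.5000 5.5000]
Step 3: x=[4.4688 5.7500 13.3125] v=[-1.6250 -3.5000 3.7500]
Step 4: x=[3.2657 6.4453 13.3594] v=[-4.8126 2.7813 0.1875]
Step 5: x=[2.0410 8.0743 12.6778] v=[-4.8987 6.5158 -2.7266]
Step 6: x=[1.8144 9.3458 11.8453] v=[-0.9064 5.0860 -3.3301]
Step 7: x=[3.0171 9.3593 11.3879] v=[4.8106 0.0541 -1.8296]
Step 8: x=[5.0510 8.2944 11.4234] v=[8.1357 -4.2595 0.1418]

Answer: 5.0510 8.2944 11.4234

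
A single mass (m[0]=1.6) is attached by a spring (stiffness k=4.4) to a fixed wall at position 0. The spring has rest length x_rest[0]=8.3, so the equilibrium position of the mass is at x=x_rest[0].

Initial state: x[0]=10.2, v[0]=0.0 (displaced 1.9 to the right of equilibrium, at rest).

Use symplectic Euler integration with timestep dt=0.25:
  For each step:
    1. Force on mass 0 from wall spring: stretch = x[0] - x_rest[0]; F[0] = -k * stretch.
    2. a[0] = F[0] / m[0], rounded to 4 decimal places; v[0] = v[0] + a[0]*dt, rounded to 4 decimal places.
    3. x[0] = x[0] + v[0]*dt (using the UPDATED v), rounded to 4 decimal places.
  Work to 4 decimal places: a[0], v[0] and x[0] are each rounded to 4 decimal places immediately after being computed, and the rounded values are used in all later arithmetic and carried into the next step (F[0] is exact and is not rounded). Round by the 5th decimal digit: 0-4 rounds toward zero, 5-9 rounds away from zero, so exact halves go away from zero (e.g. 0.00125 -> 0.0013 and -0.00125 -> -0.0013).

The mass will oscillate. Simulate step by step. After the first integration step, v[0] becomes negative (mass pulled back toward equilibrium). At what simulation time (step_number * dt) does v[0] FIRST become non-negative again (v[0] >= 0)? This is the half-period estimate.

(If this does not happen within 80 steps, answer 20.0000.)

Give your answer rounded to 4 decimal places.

Step 0: x=[10.2000] v=[0.0000]
Step 1: x=[9.8734] v=[-1.3063]
Step 2: x=[9.2764] v=[-2.3880]
Step 3: x=[8.5116] v=[-3.0593]
Step 4: x=[7.7104] v=[-3.2048]
Step 5: x=[7.0105] v=[-2.7995]
Step 6: x=[6.5323] v=[-1.9130]
Step 7: x=[6.3579] v=[-0.6977]
Step 8: x=[6.5173] v=[0.6375]
First v>=0 after going negative at step 8, time=2.0000

Answer: 2.0000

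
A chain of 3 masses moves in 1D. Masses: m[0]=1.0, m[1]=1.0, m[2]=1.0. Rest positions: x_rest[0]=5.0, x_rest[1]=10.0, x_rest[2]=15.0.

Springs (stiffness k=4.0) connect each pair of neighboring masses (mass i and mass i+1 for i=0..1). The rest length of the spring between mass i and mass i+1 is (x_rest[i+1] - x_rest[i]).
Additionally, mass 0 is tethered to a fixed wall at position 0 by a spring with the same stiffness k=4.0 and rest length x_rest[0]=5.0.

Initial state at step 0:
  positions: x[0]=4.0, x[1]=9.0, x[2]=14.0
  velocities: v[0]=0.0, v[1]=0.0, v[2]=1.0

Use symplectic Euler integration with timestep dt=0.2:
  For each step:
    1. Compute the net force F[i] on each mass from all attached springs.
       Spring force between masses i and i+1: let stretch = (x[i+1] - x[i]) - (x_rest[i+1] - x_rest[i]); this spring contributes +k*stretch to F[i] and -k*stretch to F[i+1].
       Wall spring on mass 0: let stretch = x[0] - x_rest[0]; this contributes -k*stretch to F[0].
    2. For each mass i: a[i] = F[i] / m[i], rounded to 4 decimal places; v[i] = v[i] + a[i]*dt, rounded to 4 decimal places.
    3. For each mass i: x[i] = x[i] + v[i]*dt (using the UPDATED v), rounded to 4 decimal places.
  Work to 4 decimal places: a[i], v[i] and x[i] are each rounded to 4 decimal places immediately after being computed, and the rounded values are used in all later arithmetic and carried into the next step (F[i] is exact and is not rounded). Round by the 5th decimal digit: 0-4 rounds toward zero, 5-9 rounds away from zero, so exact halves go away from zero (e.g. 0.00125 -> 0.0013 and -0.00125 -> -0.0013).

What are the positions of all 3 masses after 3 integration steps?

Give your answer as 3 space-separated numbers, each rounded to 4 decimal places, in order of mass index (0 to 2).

Answer: 4.7296 9.2243 14.4863

Derivation:
Step 0: x=[4.0000 9.0000 14.0000] v=[0.0000 0.0000 1.0000]
Step 1: x=[4.1600 9.0000 14.2000] v=[0.8000 0.0000 1.0000]
Step 2: x=[4.4288 9.0576 14.3680] v=[1.3440 0.2880 0.8400]
Step 3: x=[4.7296 9.2243 14.4863] v=[1.5040 0.8333 0.5917]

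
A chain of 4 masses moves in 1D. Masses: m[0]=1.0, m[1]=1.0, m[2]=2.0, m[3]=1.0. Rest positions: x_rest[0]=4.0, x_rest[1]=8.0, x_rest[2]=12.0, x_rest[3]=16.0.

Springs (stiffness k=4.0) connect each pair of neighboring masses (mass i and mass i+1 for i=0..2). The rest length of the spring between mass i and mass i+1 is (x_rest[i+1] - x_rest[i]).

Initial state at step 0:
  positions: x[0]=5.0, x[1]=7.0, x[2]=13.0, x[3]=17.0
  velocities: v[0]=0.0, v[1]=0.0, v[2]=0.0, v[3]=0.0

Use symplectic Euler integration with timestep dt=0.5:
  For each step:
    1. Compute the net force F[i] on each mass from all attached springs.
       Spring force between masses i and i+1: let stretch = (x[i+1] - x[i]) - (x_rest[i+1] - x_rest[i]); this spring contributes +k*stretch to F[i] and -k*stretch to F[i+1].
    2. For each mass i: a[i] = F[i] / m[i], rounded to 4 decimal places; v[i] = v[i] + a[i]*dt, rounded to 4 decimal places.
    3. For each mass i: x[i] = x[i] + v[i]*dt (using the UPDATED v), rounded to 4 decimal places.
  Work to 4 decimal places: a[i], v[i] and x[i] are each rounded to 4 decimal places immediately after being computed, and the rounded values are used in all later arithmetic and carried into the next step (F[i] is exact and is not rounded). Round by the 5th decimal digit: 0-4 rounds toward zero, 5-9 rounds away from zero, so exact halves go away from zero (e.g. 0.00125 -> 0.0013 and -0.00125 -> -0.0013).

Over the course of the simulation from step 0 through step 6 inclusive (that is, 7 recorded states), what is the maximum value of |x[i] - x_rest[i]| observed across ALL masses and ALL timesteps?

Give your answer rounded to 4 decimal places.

Step 0: x=[5.0000 7.0000 13.0000 17.0000] v=[0.0000 0.0000 0.0000 0.0000]
Step 1: x=[3.0000 11.0000 12.0000 17.0000] v=[-4.0000 8.0000 -2.0000 0.0000]
Step 2: x=[5.0000 8.0000 13.0000 16.0000] v=[4.0000 -6.0000 2.0000 -2.0000]
Step 3: x=[6.0000 7.0000 13.0000 16.0000] v=[2.0000 -2.0000 0.0000 0.0000]
Step 4: x=[4.0000 11.0000 11.5000 17.0000] v=[-4.0000 8.0000 -3.0000 2.0000]
Step 5: x=[5.0000 8.5000 12.5000 16.5000] v=[2.0000 -5.0000 2.0000 -1.0000]
Step 6: x=[5.5000 6.5000 13.5000 16.0000] v=[1.0000 -4.0000 2.0000 -1.0000]
Max displacement = 3.0000

Answer: 3.0000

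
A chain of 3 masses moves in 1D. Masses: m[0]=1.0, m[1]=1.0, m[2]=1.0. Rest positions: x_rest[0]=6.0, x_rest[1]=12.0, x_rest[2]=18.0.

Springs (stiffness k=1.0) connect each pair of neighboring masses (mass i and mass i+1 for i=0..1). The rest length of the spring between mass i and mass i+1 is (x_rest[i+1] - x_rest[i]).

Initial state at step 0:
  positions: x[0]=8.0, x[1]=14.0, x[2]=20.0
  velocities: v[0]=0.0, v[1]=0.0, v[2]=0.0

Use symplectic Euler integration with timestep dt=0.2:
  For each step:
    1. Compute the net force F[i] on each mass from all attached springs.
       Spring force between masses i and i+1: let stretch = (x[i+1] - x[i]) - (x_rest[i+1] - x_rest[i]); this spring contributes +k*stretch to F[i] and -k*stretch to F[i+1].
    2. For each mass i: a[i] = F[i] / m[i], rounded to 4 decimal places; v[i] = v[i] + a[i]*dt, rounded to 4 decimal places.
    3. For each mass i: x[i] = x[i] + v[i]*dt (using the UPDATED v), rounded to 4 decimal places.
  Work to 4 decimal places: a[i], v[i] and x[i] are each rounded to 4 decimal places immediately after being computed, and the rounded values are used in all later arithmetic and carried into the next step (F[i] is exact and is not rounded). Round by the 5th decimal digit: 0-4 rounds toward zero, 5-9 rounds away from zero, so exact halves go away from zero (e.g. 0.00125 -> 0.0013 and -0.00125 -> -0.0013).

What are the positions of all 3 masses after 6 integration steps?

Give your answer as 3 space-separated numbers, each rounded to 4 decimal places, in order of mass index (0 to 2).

Answer: 8.0000 14.0000 20.0000

Derivation:
Step 0: x=[8.0000 14.0000 20.0000] v=[0.0000 0.0000 0.0000]
Step 1: x=[8.0000 14.0000 20.0000] v=[0.0000 0.0000 0.0000]
Step 2: x=[8.0000 14.0000 20.0000] v=[0.0000 0.0000 0.0000]
Step 3: x=[8.0000 14.0000 20.0000] v=[0.0000 0.0000 0.0000]
Step 4: x=[8.0000 14.0000 20.0000] v=[0.0000 0.0000 0.0000]
Step 5: x=[8.0000 14.0000 20.0000] v=[0.0000 0.0000 0.0000]
Step 6: x=[8.0000 14.0000 20.0000] v=[0.0000 0.0000 0.0000]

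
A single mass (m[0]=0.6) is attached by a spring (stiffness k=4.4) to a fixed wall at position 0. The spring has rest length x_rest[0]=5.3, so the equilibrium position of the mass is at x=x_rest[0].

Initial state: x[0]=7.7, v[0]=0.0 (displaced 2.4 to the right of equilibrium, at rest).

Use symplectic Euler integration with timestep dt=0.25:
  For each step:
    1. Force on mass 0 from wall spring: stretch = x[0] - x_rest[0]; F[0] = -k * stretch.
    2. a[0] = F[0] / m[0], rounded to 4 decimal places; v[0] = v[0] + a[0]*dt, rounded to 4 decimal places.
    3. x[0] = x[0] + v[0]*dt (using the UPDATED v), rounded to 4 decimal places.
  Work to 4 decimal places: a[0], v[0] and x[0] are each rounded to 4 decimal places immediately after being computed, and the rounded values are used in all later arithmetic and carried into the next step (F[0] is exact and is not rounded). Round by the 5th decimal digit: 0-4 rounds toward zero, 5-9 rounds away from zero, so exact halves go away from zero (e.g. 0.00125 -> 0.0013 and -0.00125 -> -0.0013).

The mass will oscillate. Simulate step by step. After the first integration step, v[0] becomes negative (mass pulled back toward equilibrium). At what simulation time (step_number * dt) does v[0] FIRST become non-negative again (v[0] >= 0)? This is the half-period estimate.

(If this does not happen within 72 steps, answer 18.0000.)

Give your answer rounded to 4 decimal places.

Answer: 1.2500

Derivation:
Step 0: x=[7.7000] v=[0.0000]
Step 1: x=[6.6000] v=[-4.4000]
Step 2: x=[4.9042] v=[-6.7833]
Step 3: x=[3.3898] v=[-6.0577]
Step 4: x=[2.7509] v=[-2.5557]
Step 5: x=[3.2803] v=[2.1177]
First v>=0 after going negative at step 5, time=1.2500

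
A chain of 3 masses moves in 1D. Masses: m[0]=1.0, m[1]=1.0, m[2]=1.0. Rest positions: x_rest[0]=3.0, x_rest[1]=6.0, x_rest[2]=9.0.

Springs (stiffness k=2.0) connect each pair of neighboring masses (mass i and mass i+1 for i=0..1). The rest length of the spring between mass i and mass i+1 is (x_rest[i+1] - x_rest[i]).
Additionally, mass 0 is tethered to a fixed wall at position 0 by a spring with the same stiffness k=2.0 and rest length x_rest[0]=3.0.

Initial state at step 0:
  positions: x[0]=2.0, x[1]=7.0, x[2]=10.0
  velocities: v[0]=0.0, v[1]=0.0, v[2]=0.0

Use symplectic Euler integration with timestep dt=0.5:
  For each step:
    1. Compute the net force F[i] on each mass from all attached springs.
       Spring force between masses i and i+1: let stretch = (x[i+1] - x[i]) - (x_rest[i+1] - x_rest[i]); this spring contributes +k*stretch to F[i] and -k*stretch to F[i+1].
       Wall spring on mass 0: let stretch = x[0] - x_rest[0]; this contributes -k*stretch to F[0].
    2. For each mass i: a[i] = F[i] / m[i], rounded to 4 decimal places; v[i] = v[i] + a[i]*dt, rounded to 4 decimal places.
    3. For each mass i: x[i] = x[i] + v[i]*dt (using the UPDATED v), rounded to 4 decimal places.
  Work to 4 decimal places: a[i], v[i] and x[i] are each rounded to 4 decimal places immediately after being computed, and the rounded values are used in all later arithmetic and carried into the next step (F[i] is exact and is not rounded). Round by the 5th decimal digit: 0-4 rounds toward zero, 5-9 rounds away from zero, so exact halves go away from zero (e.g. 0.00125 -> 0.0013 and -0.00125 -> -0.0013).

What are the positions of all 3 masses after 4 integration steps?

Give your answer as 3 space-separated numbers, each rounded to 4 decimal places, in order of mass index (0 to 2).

Step 0: x=[2.0000 7.0000 10.0000] v=[0.0000 0.0000 0.0000]
Step 1: x=[3.5000 6.0000 10.0000] v=[3.0000 -2.0000 0.0000]
Step 2: x=[4.5000 5.7500 9.5000] v=[2.0000 -0.5000 -1.0000]
Step 3: x=[3.8750 6.7500 8.6250] v=[-1.2500 2.0000 -1.7500]
Step 4: x=[2.7500 7.2500 8.3125] v=[-2.2500 1.0000 -0.6250]

Answer: 2.7500 7.2500 8.3125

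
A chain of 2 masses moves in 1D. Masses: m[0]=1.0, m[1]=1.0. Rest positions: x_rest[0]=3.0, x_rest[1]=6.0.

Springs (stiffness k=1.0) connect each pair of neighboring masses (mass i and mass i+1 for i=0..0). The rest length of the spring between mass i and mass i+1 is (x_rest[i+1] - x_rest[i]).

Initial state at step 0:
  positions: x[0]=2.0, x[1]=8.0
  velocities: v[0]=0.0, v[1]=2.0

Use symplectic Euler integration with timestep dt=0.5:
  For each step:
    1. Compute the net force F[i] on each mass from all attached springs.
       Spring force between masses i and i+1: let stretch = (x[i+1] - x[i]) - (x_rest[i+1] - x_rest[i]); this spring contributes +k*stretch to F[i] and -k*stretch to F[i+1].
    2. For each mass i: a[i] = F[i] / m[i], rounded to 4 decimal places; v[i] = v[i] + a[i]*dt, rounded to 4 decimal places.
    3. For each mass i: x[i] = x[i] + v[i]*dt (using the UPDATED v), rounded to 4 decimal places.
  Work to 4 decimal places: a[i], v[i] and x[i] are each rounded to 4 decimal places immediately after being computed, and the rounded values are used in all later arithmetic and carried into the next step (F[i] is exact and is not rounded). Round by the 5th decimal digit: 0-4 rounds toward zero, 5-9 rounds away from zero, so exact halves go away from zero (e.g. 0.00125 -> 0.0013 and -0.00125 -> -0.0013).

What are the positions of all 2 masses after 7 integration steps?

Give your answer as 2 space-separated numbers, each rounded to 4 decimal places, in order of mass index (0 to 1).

Answer: 6.6681 10.3323

Derivation:
Step 0: x=[2.0000 8.0000] v=[0.0000 2.0000]
Step 1: x=[2.7500 8.2500] v=[1.5000 0.5000]
Step 2: x=[4.1250 7.8750] v=[2.7500 -0.7500]
Step 3: x=[5.6875 7.3125] v=[3.1250 -1.1250]
Step 4: x=[6.9063 7.0938] v=[2.4375 -0.4375]
Step 5: x=[7.4220 7.5782] v=[1.0313 0.9688]
Step 6: x=[7.2267 8.7736] v=[-0.3906 2.3907]
Step 7: x=[6.6681 10.3323] v=[-1.1172 3.1173]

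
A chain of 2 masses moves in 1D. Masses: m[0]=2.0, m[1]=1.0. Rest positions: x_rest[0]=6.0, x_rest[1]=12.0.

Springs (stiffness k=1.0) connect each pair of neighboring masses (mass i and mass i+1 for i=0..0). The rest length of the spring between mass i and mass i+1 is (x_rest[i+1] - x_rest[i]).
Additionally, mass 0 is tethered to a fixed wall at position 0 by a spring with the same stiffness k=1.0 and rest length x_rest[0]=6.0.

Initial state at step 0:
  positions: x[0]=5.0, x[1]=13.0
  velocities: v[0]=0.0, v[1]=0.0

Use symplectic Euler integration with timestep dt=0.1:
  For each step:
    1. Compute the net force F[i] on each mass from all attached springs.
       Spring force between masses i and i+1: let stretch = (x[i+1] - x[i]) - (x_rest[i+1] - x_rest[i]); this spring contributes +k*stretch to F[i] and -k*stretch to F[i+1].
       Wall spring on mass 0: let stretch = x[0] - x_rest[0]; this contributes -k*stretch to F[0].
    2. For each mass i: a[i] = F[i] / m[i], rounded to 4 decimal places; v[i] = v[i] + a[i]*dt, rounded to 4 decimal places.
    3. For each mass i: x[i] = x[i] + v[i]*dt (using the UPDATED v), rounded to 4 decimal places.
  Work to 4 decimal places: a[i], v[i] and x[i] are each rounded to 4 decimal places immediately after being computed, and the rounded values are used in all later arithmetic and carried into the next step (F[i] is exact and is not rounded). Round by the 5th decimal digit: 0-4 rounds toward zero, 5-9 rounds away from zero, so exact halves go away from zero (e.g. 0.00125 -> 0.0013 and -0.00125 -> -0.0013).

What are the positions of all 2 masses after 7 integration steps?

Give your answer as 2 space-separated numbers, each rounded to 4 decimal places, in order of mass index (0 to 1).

Answer: 5.3894 12.4830

Derivation:
Step 0: x=[5.0000 13.0000] v=[0.0000 0.0000]
Step 1: x=[5.0150 12.9800] v=[0.1500 -0.2000]
Step 2: x=[5.0448 12.9404] v=[0.2975 -0.3965]
Step 3: x=[5.0888 12.8818] v=[0.4400 -0.5861]
Step 4: x=[5.1463 12.8053] v=[0.5752 -0.7654]
Step 5: x=[5.2164 12.7122] v=[0.7008 -0.9313]
Step 6: x=[5.2979 12.6041] v=[0.8148 -1.0809]
Step 7: x=[5.3894 12.4830] v=[0.9152 -1.2115]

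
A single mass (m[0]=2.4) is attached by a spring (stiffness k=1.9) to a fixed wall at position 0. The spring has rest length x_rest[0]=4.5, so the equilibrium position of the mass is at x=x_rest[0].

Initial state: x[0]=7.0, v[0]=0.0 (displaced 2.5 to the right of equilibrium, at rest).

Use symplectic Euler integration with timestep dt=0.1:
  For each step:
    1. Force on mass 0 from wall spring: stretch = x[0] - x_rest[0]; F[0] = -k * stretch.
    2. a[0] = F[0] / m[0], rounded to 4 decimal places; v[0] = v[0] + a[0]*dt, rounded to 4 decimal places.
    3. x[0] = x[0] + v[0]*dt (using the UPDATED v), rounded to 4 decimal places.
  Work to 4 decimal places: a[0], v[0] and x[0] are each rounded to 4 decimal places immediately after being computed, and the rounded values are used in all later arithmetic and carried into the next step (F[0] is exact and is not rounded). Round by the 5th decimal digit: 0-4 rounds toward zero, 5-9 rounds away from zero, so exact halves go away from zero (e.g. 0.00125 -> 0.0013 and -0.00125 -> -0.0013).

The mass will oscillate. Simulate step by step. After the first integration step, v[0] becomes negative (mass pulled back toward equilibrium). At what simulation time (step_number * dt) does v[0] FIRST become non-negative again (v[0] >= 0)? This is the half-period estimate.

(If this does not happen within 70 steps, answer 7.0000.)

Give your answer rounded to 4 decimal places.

Step 0: x=[7.0000] v=[0.0000]
Step 1: x=[6.9802] v=[-0.1979]
Step 2: x=[6.9408] v=[-0.3943]
Step 3: x=[6.8821] v=[-0.5875]
Step 4: x=[6.8045] v=[-0.7761]
Step 5: x=[6.7087] v=[-0.9585]
Step 6: x=[6.5954] v=[-1.1334]
Step 7: x=[6.4655] v=[-1.2993]
Step 8: x=[6.3200] v=[-1.4549]
Step 9: x=[6.1601] v=[-1.5990]
Step 10: x=[5.9871] v=[-1.7304]
Step 11: x=[5.8023] v=[-1.8481]
Step 12: x=[5.6072] v=[-1.9512]
Step 13: x=[5.4033] v=[-2.0389]
Step 14: x=[5.1923] v=[-2.1104]
Step 15: x=[4.9758] v=[-2.1652]
Step 16: x=[4.7555] v=[-2.2029]
Step 17: x=[4.5332] v=[-2.2231]
Step 18: x=[4.3106] v=[-2.2257]
Step 19: x=[4.0895] v=[-2.2107]
Step 20: x=[3.8717] v=[-2.1782]
Step 21: x=[3.6589] v=[-2.1285]
Step 22: x=[3.4527] v=[-2.0619]
Step 23: x=[3.2548] v=[-1.9790]
Step 24: x=[3.0668] v=[-1.8804]
Step 25: x=[2.8901] v=[-1.7669]
Step 26: x=[2.7262] v=[-1.6395]
Step 27: x=[2.5763] v=[-1.4991]
Step 28: x=[2.4416] v=[-1.3468]
Step 29: x=[2.3232] v=[-1.1838]
Step 30: x=[2.2221] v=[-1.0115]
Step 31: x=[2.1390] v=[-0.8312]
Step 32: x=[2.0746] v=[-0.6443]
Step 33: x=[2.0294] v=[-0.4523]
Step 34: x=[2.0037] v=[-0.2567]
Step 35: x=[1.9978] v=[-0.0591]
Step 36: x=[2.0117] v=[0.1390]
First v>=0 after going negative at step 36, time=3.6000

Answer: 3.6000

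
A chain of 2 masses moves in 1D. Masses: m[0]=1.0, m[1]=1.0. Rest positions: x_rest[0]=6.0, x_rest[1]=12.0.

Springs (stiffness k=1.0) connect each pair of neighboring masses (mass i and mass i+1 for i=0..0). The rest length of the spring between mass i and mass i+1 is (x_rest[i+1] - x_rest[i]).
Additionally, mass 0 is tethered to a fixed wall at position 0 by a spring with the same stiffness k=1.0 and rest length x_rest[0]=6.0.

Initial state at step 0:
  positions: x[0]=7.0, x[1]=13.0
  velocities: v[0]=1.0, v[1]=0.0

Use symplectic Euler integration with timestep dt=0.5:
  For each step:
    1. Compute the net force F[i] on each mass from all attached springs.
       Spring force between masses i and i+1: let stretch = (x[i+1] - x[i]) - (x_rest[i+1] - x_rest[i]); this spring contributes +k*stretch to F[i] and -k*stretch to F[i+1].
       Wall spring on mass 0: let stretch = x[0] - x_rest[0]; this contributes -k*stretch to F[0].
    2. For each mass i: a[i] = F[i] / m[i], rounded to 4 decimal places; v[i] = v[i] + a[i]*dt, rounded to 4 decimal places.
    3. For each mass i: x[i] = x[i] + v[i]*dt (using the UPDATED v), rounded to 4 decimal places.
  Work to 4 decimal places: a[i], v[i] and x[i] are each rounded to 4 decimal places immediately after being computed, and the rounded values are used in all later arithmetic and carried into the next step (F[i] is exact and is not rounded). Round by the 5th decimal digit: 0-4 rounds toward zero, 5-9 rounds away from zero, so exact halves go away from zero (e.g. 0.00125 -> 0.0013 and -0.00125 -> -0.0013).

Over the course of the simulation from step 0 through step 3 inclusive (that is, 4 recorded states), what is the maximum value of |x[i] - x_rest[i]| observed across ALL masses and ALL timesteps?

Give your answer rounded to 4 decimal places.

Answer: 1.2500

Derivation:
Step 0: x=[7.0000 13.0000] v=[1.0000 0.0000]
Step 1: x=[7.2500 13.0000] v=[0.5000 0.0000]
Step 2: x=[7.1250 13.0625] v=[-0.2500 0.1250]
Step 3: x=[6.7031 13.1407] v=[-0.8438 0.1563]
Max displacement = 1.2500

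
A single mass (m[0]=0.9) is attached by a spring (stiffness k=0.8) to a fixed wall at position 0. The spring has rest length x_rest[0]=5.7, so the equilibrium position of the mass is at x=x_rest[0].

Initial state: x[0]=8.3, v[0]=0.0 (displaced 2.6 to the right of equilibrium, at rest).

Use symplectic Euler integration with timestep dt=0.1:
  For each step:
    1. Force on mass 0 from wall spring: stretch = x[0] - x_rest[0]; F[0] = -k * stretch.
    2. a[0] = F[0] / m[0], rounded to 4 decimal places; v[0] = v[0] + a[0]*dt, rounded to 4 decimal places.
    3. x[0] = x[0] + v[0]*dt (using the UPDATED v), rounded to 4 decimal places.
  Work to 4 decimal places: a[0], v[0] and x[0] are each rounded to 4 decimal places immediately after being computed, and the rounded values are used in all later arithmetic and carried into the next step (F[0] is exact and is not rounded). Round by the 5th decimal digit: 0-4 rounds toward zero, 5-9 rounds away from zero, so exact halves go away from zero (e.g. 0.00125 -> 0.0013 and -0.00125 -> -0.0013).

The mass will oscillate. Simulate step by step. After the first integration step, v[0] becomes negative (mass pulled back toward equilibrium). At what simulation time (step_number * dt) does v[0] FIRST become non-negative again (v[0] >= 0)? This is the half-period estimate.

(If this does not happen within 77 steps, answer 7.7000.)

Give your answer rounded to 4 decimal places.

Step 0: x=[8.3000] v=[0.0000]
Step 1: x=[8.2769] v=[-0.2311]
Step 2: x=[8.2309] v=[-0.4602]
Step 3: x=[8.1624] v=[-0.6852]
Step 4: x=[8.0720] v=[-0.9041]
Step 5: x=[7.9605] v=[-1.1149]
Step 6: x=[7.8289] v=[-1.3158]
Step 7: x=[7.6784] v=[-1.5050]
Step 8: x=[7.5103] v=[-1.6809]
Step 9: x=[7.3261] v=[-1.8418]
Step 10: x=[7.1275] v=[-1.9863]
Step 11: x=[6.9162] v=[-2.1132]
Step 12: x=[6.6941] v=[-2.2213]
Step 13: x=[6.4631] v=[-2.3097]
Step 14: x=[6.2254] v=[-2.3775]
Step 15: x=[5.9830] v=[-2.4242]
Step 16: x=[5.7381] v=[-2.4494]
Step 17: x=[5.4928] v=[-2.4528]
Step 18: x=[5.2494] v=[-2.4344]
Step 19: x=[5.0100] v=[-2.3944]
Step 20: x=[4.7767] v=[-2.3331]
Step 21: x=[4.5516] v=[-2.2510]
Step 22: x=[4.3367] v=[-2.1489]
Step 23: x=[4.1339] v=[-2.0277]
Step 24: x=[3.9451] v=[-1.8885]
Step 25: x=[3.7719] v=[-1.7325]
Step 26: x=[3.6158] v=[-1.5611]
Step 27: x=[3.4782] v=[-1.3758]
Step 28: x=[3.3604] v=[-1.1783]
Step 29: x=[3.2634] v=[-0.9703]
Step 30: x=[3.1880] v=[-0.7537]
Step 31: x=[3.1350] v=[-0.5304]
Step 32: x=[3.1048] v=[-0.3024]
Step 33: x=[3.0976] v=[-0.0717]
Step 34: x=[3.1136] v=[0.1596]
First v>=0 after going negative at step 34, time=3.4000

Answer: 3.4000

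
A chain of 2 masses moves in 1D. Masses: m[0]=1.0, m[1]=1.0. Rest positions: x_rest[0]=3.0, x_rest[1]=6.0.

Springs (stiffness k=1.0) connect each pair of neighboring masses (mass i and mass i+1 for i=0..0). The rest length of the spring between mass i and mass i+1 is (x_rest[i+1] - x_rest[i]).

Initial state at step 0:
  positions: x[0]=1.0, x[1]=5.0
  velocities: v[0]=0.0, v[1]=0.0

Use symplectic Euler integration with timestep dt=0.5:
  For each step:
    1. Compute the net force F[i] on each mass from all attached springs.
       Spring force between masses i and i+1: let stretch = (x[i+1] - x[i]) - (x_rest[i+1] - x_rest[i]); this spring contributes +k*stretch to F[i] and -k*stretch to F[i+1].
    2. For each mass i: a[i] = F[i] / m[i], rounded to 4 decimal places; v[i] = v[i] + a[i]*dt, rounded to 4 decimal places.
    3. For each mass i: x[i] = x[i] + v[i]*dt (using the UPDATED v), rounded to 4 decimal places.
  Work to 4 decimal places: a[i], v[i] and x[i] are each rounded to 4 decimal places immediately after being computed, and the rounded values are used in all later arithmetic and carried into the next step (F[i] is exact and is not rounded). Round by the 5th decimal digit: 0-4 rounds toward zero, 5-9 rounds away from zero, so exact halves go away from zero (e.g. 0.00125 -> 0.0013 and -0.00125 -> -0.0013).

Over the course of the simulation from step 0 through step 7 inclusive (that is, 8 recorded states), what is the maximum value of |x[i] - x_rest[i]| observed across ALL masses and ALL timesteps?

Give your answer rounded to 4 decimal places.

Answer: 2.0312

Derivation:
Step 0: x=[1.0000 5.0000] v=[0.0000 0.0000]
Step 1: x=[1.2500 4.7500] v=[0.5000 -0.5000]
Step 2: x=[1.6250 4.3750] v=[0.7500 -0.7500]
Step 3: x=[1.9375 4.0625] v=[0.6250 -0.6250]
Step 4: x=[2.0313 3.9688] v=[0.1875 -0.1875]
Step 5: x=[1.8594 4.1407] v=[-0.3438 0.3438]
Step 6: x=[1.5078 4.4923] v=[-0.7032 0.7032]
Step 7: x=[1.1523 4.8478] v=[-0.7110 0.7110]
Max displacement = 2.0312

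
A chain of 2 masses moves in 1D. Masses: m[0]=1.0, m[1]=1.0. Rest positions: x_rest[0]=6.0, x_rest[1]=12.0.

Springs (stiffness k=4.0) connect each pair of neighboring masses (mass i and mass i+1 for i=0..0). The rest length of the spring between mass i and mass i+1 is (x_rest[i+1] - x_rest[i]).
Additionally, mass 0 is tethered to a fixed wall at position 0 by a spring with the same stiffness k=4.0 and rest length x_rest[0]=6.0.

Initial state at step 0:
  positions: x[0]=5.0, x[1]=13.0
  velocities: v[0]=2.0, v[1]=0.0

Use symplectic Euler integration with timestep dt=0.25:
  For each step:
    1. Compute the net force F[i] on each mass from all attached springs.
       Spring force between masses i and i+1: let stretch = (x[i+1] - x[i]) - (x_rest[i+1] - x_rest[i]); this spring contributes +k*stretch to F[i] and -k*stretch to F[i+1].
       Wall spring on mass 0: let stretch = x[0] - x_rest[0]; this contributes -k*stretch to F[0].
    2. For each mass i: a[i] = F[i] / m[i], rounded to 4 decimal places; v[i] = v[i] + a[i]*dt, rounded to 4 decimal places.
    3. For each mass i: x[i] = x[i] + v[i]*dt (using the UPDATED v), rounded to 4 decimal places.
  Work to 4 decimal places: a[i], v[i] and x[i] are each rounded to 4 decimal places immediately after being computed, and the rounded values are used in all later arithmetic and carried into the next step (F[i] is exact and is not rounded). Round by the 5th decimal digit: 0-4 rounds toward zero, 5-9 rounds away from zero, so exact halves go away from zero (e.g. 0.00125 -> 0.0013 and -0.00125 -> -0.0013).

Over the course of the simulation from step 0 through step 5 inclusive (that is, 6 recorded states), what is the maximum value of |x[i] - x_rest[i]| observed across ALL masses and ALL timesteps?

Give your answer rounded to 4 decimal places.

Answer: 1.9844

Derivation:
Step 0: x=[5.0000 13.0000] v=[2.0000 0.0000]
Step 1: x=[6.2500 12.5000] v=[5.0000 -2.0000]
Step 2: x=[7.5000 11.9375] v=[5.0000 -2.2500]
Step 3: x=[7.9844 11.7656] v=[1.9375 -0.6875]
Step 4: x=[7.4180 12.1484] v=[-2.2657 1.5313]
Step 5: x=[6.1797 12.8486] v=[-4.9533 2.8009]
Max displacement = 1.9844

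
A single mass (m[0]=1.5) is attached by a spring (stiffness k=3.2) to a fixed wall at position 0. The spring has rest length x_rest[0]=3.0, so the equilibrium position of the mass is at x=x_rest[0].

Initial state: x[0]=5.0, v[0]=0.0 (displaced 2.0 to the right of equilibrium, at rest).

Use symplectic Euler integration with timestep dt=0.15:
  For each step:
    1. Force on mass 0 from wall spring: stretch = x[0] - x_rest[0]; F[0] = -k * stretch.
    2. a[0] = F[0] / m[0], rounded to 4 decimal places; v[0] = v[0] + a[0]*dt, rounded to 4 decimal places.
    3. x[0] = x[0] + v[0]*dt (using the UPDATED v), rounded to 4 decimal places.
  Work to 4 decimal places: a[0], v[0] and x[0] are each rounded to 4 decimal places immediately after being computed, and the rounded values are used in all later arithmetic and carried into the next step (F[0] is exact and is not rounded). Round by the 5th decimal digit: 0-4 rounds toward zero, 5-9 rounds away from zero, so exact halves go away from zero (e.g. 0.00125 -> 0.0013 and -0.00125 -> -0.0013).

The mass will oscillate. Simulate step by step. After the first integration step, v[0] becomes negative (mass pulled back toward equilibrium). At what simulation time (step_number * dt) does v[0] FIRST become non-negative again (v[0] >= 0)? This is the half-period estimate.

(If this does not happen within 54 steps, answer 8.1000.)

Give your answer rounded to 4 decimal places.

Answer: 2.2500

Derivation:
Step 0: x=[5.0000] v=[0.0000]
Step 1: x=[4.9040] v=[-0.6400]
Step 2: x=[4.7166] v=[-1.2493]
Step 3: x=[4.4468] v=[-1.7986]
Step 4: x=[4.1076] v=[-2.2616]
Step 5: x=[3.7152] v=[-2.6160]
Step 6: x=[3.2885] v=[-2.8449]
Step 7: x=[2.8479] v=[-2.9372]
Step 8: x=[2.4146] v=[-2.8885]
Step 9: x=[2.0094] v=[-2.7012]
Step 10: x=[1.6518] v=[-2.3842]
Step 11: x=[1.3589] v=[-1.9528]
Step 12: x=[1.1447] v=[-1.4277]
Step 13: x=[1.0196] v=[-0.8340]
Step 14: x=[0.9896] v=[-0.2003]
Step 15: x=[1.0561] v=[0.4430]
First v>=0 after going negative at step 15, time=2.2500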